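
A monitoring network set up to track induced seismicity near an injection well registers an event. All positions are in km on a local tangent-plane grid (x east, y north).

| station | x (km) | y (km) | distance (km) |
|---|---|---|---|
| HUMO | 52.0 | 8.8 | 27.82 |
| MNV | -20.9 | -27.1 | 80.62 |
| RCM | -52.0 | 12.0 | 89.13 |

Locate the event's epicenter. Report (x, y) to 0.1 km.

Circle about each station: (x − 52.0)² + (y − 8.8)² = 27.82²; (x + 20.9)² + (y + 27.1)² = 80.62²; (x + 52.0)² + (y − 12.0)² = 89.13².
Subtracting the HUMO equation from the MNV and RCM equations removes the quadratic terms:
-145.8 x − 71.8 y = -7335.85
-208.0 x + 6.4 y = -7103.64
Solving the 2×2 system: x ≈ 35.1, y ≈ 30.9 km.

35.1 km east, 30.9 km north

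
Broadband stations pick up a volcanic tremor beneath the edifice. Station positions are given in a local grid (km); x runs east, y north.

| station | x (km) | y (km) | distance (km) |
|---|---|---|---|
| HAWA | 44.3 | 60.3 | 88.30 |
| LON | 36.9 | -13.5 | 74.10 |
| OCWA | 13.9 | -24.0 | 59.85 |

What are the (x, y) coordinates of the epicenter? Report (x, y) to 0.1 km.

(-31.5, 15.0)

Circle about each station: (x − 44.3)² + (y − 60.3)² = 88.30²; (x − 36.9)² + (y + 13.5)² = 74.10²; (x − 13.9)² + (y + 24.0)² = 59.85².
Subtracting the HAWA equation from the LON and OCWA equations removes the quadratic terms:
-14.8 x − 147.6 y = -1748.64
-60.8 x − 168.6 y = -614.50
Solving the 2×2 system: x ≈ -31.5, y ≈ 15.0 km.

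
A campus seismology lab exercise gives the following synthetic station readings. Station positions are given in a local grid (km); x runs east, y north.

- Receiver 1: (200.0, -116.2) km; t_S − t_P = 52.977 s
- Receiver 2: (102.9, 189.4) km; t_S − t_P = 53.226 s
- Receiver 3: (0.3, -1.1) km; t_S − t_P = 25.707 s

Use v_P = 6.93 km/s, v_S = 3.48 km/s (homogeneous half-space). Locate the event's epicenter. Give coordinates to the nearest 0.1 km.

Distance from S−P lag: d = Δt · v_P v_S / (v_P − v_S) = Δt · (6.93·3.48)/(6.93−3.48) ≈ 6.9903·Δt.
So d_Receiver 1 = 370.32, d_Receiver 2 = 372.06, d_Receiver 3 = 179.70 km.
Circle about each station: (x − 200.0)² + (y + 116.2)² = 370.32²; (x − 102.9)² + (y − 189.4)² = 372.06²; (x − 0.3)² + (y + 1.1)² = 179.70².
Subtracting the Receiver 1 equation from the Receiver 2 and Receiver 3 equations removes the quadratic terms:
-194.2 x + 611.2 y = -8333.41
-399.4 x + 230.2 y = 51343.67
Solving the 2×2 system: x ≈ -167.0, y ≈ -66.7 km.

x ≈ -167.0 km, y ≈ -66.7 km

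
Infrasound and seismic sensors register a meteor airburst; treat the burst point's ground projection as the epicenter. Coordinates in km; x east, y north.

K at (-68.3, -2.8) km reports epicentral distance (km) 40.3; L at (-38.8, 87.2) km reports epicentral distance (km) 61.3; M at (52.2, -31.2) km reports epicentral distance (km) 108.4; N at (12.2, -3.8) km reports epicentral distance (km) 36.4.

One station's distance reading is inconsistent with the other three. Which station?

N

Solve using three stations at a time. Using K, L, M (subtract circle equations pairwise → linear system) gives (x, y) ≈ (-40.0, 25.9).
Distances from that point to each station vs reported:
  K: calculated 40.3 vs reported 40.3 → residual 0.0 km
  L: calculated 61.3 vs reported 61.3 → residual 0.0 km
  M: calculated 108.4 vs reported 108.4 → residual 0.0 km
  N: calculated 60.0 vs reported 36.4 → residual 23.6 km
K, L, M are mutually consistent (residuals ≈ 0); N is off by 23.6 km.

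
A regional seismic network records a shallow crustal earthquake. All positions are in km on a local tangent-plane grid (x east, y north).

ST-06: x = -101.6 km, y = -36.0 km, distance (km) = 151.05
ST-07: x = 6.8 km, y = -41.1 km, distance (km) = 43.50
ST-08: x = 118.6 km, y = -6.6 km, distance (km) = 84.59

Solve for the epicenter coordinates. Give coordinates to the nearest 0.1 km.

x ≈ 48.4 km, y ≈ -53.8 km

Circle about each station: (x + 101.6)² + (y + 36.0)² = 151.05²; (x − 6.8)² + (y + 41.1)² = 43.50²; (x − 118.6)² + (y + 6.6)² = 84.59².
Subtracting pairs of circle equations eliminates x²+y² and gives linear equations (the radical axes):
216.8 x − 10.2 y = 11040.74
440.4 x + 58.8 y = 18151.59
Solving the 2×2 system: x ≈ 48.4, y ≈ -53.8 km.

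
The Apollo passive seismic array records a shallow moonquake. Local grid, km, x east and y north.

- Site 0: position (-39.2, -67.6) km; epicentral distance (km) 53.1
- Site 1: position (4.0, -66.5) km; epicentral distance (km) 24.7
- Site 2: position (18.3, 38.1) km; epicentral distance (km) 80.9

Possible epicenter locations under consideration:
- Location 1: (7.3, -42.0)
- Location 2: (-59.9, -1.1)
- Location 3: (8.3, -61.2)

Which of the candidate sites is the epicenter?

For each candidate, compare |candidate − station| to the reported distance:
Location 1: residuals Site 0 0.0, Site 1 0.0, Site 2 0.0 → max 0.0 km
Location 2: residuals Site 0 16.5, Site 1 66.7, Site 2 6.6 → max 66.7 km
Location 3: residuals Site 0 5.2, Site 1 17.9, Site 2 18.9 → max 18.9 km
Only Location 1 has all residuals ≈ 0.

Location 1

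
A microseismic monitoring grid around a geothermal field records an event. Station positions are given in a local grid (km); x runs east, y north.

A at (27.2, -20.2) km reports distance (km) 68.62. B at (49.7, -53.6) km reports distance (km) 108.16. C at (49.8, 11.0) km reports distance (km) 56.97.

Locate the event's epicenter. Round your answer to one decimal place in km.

3.5 km east, 44.2 km north

Circle about each station: (x − 27.2)² + (y + 20.2)² = 68.62²; (x − 49.7)² + (y + 53.6)² = 108.16²; (x − 49.8)² + (y − 11.0)² = 56.97².
Subtracting the A equation from the B and C equations removes the quadratic terms:
45.0 x − 66.8 y = -2794.71
45.2 x + 62.4 y = 2916.28
Solving the 2×2 system: x ≈ 3.5, y ≈ 44.2 km.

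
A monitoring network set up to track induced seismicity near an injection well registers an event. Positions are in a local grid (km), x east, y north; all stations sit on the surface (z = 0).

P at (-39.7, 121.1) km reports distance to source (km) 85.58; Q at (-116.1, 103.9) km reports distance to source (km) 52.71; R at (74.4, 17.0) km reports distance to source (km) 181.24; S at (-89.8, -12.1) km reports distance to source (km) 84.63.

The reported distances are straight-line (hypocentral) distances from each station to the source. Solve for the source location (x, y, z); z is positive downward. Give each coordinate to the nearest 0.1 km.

x ≈ -97.2 km, y ≈ 66.1 km, depth ≈ 31.5 km

Each station gives a sphere (x−x_i)² + (y−y_i)² + z² = d_i² (stations at z=0).
Subtracting the P sphere from Q and R: z² cancels, leaving linear equations in x and y:
-152.8 x − 34.4 y = 12578.71
228.2 x − 208.2 y = -35940.94
Solving: x ≈ -97.200, y ≈ 66.090 km (keep extra digits for the depth step; rounded: -97.2, 66.1).
Then from the P sphere: z² = 85.58² − (x + 39.7)² − (y − 121.1)² with x = -97.200, y = 66.090, so z ≈ 31.489 ≈ 31.5 km.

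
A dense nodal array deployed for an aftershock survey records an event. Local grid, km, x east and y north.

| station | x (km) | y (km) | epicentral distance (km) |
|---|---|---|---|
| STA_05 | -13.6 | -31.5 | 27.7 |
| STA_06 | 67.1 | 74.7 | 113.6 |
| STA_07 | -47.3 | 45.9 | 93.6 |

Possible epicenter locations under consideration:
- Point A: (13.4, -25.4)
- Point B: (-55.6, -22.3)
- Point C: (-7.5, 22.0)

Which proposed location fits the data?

Point A

For each candidate, compare |candidate − station| to the reported distance:
Point A: residuals STA_05 0.0, STA_06 0.0, STA_07 0.0 → max 0.0 km
Point B: residuals STA_05 15.3, STA_06 42.8, STA_07 24.9 → max 42.8 km
Point C: residuals STA_05 26.1, STA_06 22.3, STA_07 47.2 → max 47.2 km
Only Point A has all residuals ≈ 0.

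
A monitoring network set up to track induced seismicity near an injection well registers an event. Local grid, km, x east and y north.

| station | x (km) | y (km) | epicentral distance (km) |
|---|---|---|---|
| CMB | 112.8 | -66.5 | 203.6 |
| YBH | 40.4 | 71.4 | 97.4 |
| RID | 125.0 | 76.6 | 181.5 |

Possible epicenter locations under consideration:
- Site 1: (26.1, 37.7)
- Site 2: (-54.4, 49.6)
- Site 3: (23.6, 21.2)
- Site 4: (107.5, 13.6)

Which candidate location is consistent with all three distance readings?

For each candidate, compare |candidate − station| to the reported distance:
Site 1: residuals CMB 68.0, YBH 60.8, RID 75.2 → max 75.2 km
Site 2: residuals CMB 0.0, YBH 0.1, RID 0.1 → max 0.1 km
Site 3: residuals CMB 78.5, YBH 44.5, RID 66.0 → max 78.5 km
Site 4: residuals CMB 123.3, YBH 8.8, RID 116.1 → max 123.3 km
Only Site 2 has all residuals ≈ 0.

Site 2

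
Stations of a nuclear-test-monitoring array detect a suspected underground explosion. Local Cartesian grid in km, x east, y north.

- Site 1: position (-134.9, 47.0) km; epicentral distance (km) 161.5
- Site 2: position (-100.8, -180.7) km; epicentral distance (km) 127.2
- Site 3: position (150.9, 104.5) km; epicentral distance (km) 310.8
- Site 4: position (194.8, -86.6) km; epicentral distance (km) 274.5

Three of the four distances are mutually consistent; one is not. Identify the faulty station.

Site 2

Solve using three stations at a time. Using Site 1, Site 3, Site 4 (subtract circle equations pairwise → linear system) gives (x, y) ≈ (-79.1, -104.5).
Distances from that point to each station vs reported:
  Site 1: calculated 161.5 vs reported 161.5 → residual 0.0 km
  Site 2: calculated 79.2 vs reported 127.2 → residual 48.0 km
  Site 3: calculated 310.8 vs reported 310.8 → residual 0.0 km
  Site 4: calculated 274.5 vs reported 274.5 → residual 0.0 km
Site 1, Site 3, Site 4 are mutually consistent (residuals ≈ 0); Site 2 is off by 48.0 km.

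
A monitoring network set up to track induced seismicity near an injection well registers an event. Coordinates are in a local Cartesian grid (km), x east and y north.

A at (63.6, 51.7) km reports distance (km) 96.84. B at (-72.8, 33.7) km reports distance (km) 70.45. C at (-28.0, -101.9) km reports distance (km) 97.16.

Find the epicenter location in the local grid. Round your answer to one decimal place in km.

Circle about each station: (x − 63.6)² + (y − 51.7)² = 96.84²; (x + 72.8)² + (y − 33.7)² = 70.45²; (x + 28.0)² + (y + 101.9)² = 97.16².
Subtracting the A equation from the B and C equations removes the quadratic terms:
-272.8 x − 36.0 y = 4132.46
-183.2 x − 307.2 y = 4387.68
Solving the 2×2 system: x ≈ -14.4, y ≈ -5.7 km.
Check against A (with the unrounded x, y): √((x − 63.6)²+(y − 51.7)²) = 96.84 ≈ 96.84 km. ✓

-14.4 km east, -5.7 km north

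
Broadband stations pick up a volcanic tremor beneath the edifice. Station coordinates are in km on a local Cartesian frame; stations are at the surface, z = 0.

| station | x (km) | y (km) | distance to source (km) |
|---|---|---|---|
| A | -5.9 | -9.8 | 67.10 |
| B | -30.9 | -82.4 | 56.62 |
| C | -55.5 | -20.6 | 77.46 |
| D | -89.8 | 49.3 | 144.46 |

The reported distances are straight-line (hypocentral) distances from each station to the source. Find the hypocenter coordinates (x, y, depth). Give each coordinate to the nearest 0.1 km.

Each station gives a sphere (x−x_i)² + (y−y_i)² + z² = d_i² (stations at z=0).
Subtracting the A sphere from B and C: z² cancels, leaving linear equations in x and y:
-50.0 x − 145.2 y = 8910.31
-99.2 x − 21.6 y = 1876.12
Solving: x ≈ -6.001, y ≈ -59.299 km (keep extra digits for the depth step; rounded: -6.0, -59.3).
Then from the A sphere: z² = 67.10² − (x + 5.9)² − (y + 9.8)² with x = -6.001, y = -59.299, so z ≈ 45.302 ≈ 45.3 km.

(-6.0, -59.3, 45.3)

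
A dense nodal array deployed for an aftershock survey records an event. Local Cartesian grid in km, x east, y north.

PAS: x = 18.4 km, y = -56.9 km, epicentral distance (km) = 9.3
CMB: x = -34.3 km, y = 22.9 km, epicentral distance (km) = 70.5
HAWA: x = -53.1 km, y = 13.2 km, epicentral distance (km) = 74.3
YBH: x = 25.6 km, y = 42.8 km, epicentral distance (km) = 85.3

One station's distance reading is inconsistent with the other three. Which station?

PAS

Solve using three stations at a time. Using CMB, HAWA, YBH (subtract circle equations pairwise → linear system) gives (x, y) ≈ (0.1, -38.5).
Distances from that point to each station vs reported:
  PAS: calculated 26.0 vs reported 9.3 → residual 16.7 km
  CMB: calculated 70.4 vs reported 70.5 → residual 0.1 km
  HAWA: calculated 74.2 vs reported 74.3 → residual 0.1 km
  YBH: calculated 85.2 vs reported 85.3 → residual 0.1 km
CMB, HAWA, YBH are mutually consistent (residuals ≈ 0); PAS is off by 16.7 km.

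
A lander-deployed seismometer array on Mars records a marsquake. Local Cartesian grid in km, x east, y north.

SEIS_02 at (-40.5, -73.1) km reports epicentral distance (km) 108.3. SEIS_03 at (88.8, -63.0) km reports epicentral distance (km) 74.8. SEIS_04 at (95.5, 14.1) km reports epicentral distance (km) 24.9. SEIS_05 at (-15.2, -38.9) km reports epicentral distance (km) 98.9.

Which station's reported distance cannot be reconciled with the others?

SEIS_02

Solve using three stations at a time. Using SEIS_03, SEIS_04, SEIS_05 (subtract circle equations pairwise → linear system) gives (x, y) ≈ (71.0, 9.7).
Distances from that point to each station vs reported:
  SEIS_02: calculated 138.8 vs reported 108.3 → residual 30.5 km
  SEIS_03: calculated 74.8 vs reported 74.8 → residual 0.0 km
  SEIS_04: calculated 24.9 vs reported 24.9 → residual 0.0 km
  SEIS_05: calculated 98.9 vs reported 98.9 → residual 0.0 km
SEIS_03, SEIS_04, SEIS_05 are mutually consistent (residuals ≈ 0); SEIS_02 is off by 30.5 km.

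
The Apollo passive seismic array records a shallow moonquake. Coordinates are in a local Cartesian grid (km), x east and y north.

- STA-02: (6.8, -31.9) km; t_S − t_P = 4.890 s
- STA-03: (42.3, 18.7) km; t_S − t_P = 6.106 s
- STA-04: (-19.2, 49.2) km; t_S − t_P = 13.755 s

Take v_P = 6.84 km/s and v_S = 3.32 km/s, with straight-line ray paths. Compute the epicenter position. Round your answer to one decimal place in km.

(36.1, -20.2)

Distance from S−P lag: d = Δt · v_P v_S / (v_P − v_S) = Δt · (6.84·3.32)/(6.84−3.32) ≈ 6.4514·Δt.
So d_STA-02 = 31.55, d_STA-03 = 39.39, d_STA-04 = 88.74 km.
Circle about each station: (x − 6.8)² + (y + 31.9)² = 31.55²; (x − 42.3)² + (y − 18.7)² = 39.39²; (x + 19.2)² + (y − 49.2)² = 88.74².
Subtracting pairs of circle equations eliminates x²+y² and gives linear equations (the radical axes):
71.0 x + 101.2 y = 518.96
-52.0 x + 162.2 y = -5153.96
Solving the 2×2 system: x ≈ 36.1, y ≈ -20.2 km.
Check against STA-02 (with the unrounded x, y): √((x − 6.8)²+(y + 31.9)²) = 31.55 ≈ 31.55 km. ✓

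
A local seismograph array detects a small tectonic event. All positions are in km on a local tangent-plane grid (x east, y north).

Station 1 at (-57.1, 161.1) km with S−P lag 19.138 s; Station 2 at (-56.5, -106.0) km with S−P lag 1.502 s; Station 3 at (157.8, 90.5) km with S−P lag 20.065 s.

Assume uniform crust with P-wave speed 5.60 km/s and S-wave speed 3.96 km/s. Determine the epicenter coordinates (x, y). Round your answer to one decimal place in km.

x ≈ -38.3 km, y ≈ -97.0 km

Distance from S−P lag: d = Δt · v_P v_S / (v_P − v_S) = Δt · (5.60·3.96)/(5.60−3.96) ≈ 13.5220·Δt.
So d_Station 1 = 258.78, d_Station 2 = 20.31, d_Station 3 = 271.32 km.
Circle about each station: (x + 57.1)² + (y − 161.1)² = 258.78²; (x + 56.5)² + (y + 106.0)² = 20.31²; (x − 157.8)² + (y − 90.5)² = 271.32².
Subtracting the Station 1 equation from the Station 2 and Station 3 equations removes the quadratic terms:
1.2 x − 534.2 y = 51769.22
429.8 x − 141.2 y = -2769.98
Solving the 2×2 system: x ≈ -38.3, y ≈ -97.0 km.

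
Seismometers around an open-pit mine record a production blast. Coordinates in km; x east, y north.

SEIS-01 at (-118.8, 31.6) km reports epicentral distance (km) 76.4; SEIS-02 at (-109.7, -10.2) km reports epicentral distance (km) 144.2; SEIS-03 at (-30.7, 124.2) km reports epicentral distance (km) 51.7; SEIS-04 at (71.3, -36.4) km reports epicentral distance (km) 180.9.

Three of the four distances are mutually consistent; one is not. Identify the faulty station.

Solve using three stations at a time. Using SEIS-01, SEIS-03, SEIS-04 (subtract circle equations pairwise → linear system) gives (x, y) ≈ (-63.5, 84.3).
Distances from that point to each station vs reported:
  SEIS-01: calculated 76.4 vs reported 76.4 → residual 0.0 km
  SEIS-02: calculated 105.2 vs reported 144.2 → residual 39.0 km
  SEIS-03: calculated 51.7 vs reported 51.7 → residual 0.0 km
  SEIS-04: calculated 180.9 vs reported 180.9 → residual 0.0 km
SEIS-01, SEIS-03, SEIS-04 are mutually consistent (residuals ≈ 0); SEIS-02 is off by 39.0 km.

SEIS-02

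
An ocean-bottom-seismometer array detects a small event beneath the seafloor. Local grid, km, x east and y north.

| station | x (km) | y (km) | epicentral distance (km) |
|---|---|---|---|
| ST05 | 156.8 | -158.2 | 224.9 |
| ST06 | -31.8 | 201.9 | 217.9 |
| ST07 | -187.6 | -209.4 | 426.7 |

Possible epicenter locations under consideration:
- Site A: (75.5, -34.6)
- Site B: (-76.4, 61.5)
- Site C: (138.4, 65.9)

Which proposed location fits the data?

For each candidate, compare |candidate − station| to the reported distance:
Site A: residuals ST05 77.0, ST06 41.8, ST07 110.8 → max 110.8 km
Site B: residuals ST05 95.5, ST06 70.6, ST07 133.9 → max 133.9 km
Site C: residuals ST05 0.0, ST06 0.0, ST07 0.0 → max 0.0 km
Only Site C has all residuals ≈ 0.

Site C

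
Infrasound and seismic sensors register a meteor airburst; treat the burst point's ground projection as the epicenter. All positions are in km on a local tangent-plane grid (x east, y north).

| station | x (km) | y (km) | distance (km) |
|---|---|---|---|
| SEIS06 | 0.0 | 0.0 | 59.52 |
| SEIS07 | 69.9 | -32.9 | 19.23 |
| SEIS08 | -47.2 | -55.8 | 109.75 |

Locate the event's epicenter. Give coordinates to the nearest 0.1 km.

Circle about each station: x² + y² = 59.52²; (x − 69.9)² + (y + 32.9)² = 19.23²; (x + 47.2)² + (y + 55.8)² = 109.75².
Subtracting pairs of circle equations eliminates x²+y² and gives linear equations (the radical axes):
139.8 x − 65.8 y = 9141.26
-94.4 x − 111.6 y = -3160.95
Solving the 2×2 system: x ≈ 56.3, y ≈ -19.3 km.
Check against SEIS06 (with the unrounded x, y): √(x²+y²) = 59.52 ≈ 59.52 km. ✓

56.3 km east, -19.3 km north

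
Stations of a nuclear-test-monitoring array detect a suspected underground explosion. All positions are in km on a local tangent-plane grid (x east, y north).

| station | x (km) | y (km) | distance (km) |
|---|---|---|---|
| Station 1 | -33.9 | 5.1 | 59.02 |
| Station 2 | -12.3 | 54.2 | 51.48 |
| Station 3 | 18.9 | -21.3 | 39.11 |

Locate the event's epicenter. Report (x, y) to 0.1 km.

(23.8, 17.5)

Circle about each station: (x + 33.9)² + (y − 5.1)² = 59.02²; (x + 12.3)² + (y − 54.2)² = 51.48²; (x − 18.9)² + (y + 21.3)² = 39.11².
Subtracting the Station 1 equation from the Station 2 and Station 3 equations removes the quadratic terms:
43.2 x + 98.2 y = 2746.88
105.6 x − 52.8 y = 1589.45
Solving the 2×2 system: x ≈ 23.8, y ≈ 17.5 km.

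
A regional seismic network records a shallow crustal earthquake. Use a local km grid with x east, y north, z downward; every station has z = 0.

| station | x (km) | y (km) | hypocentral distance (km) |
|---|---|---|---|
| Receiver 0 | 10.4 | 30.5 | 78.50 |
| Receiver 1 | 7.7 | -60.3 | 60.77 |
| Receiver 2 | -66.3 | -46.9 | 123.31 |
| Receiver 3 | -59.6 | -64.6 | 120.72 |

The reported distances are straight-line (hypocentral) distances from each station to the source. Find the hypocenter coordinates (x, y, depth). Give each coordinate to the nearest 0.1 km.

Each station gives a sphere (x−x_i)² + (y−y_i)² + z² = d_i² (stations at z=0).
Subtracting the Receiver 0 sphere from Receiver 1 and Receiver 2: z² cancels, leaving linear equations in x and y:
-5.4 x − 181.6 y = 5126.23
-153.4 x − 154.8 y = -3486.22
Solving: x ≈ 52.796, y ≈ -29.798 km (keep extra digits for the depth step; rounded: 52.8, -29.8).
Then from the Receiver 0 sphere: z² = 78.50² − (x − 10.4)² − (y − 30.5)² with x = 52.796, y = -29.798, so z ≈ 27.000 ≈ 27.0 km.
Check against Receiver 3 (with the unrounded solution): distance 120.72 ≈ 120.72 km. ✓

(52.8, -29.8, 27.0)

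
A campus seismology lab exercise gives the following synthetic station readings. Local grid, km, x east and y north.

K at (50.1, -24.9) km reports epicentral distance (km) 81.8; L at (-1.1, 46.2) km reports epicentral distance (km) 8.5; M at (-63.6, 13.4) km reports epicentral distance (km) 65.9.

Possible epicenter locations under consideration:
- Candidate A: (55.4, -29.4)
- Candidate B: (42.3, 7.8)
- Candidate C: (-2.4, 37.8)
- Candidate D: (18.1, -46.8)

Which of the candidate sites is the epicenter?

Candidate C

For each candidate, compare |candidate − station| to the reported distance:
Candidate A: residuals K 74.8, L 85.9, M 60.6 → max 85.9 km
Candidate B: residuals K 48.2, L 49.4, M 40.1 → max 49.4 km
Candidate C: residuals K 0.0, L 0.0, M 0.0 → max 0.0 km
Candidate D: residuals K 43.0, L 86.5, M 35.6 → max 86.5 km
Only Candidate C has all residuals ≈ 0.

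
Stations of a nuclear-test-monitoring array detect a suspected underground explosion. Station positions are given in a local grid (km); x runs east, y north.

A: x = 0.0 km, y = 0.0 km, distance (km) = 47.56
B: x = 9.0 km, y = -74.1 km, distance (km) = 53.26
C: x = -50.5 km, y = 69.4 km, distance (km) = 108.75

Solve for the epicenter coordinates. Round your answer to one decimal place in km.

Circle about each station: x² + y² = 47.56²; (x − 9.0)² + (y + 74.1)² = 53.26²; (x + 50.5)² + (y − 69.4)² = 108.75².
Subtracting the A equation from the B and C equations removes the quadratic terms:
18.0 x − 148.2 y = 4997.14
-101.0 x + 138.8 y = -2198.00
Solving the 2×2 system: x ≈ -29.5, y ≈ -37.3 km.

x ≈ -29.5 km, y ≈ -37.3 km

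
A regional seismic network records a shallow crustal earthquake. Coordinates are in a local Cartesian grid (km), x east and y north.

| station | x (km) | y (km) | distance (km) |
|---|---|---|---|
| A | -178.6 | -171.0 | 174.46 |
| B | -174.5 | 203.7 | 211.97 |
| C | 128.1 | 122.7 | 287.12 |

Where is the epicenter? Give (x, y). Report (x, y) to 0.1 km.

Circle about each station: (x + 178.6)² + (y + 171.0)² = 174.46²; (x + 174.5)² + (y − 203.7)² = 211.97²; (x − 128.1)² + (y − 122.7)² = 287.12².
Subtracting the A equation from the B and C equations removes the quadratic terms:
8.2 x + 749.4 y = -3690.01
613.4 x + 587.4 y = -81675.66
Solving the 2×2 system: x ≈ -129.8, y ≈ -3.5 km.

-129.8 km east, -3.5 km north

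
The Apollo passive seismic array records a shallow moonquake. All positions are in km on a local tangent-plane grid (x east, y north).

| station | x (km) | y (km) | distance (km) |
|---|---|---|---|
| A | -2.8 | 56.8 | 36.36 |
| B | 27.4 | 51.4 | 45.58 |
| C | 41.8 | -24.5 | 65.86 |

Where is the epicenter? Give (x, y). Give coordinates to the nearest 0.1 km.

Circle about each station: (x + 2.8)² + (y − 56.8)² = 36.36²; (x − 27.4)² + (y − 51.4)² = 45.58²; (x − 41.8)² + (y + 24.5)² = 65.86².
Subtracting the A equation from the B and C equations removes the quadratic terms:
60.4 x − 10.8 y = -596.85
89.2 x − 162.6 y = -3902.08
Solving the 2×2 system: x ≈ -6.2, y ≈ 20.6 km.
Check against A (with the unrounded x, y): √((x + 2.8)²+(y − 56.8)²) = 36.36 ≈ 36.36 km. ✓

(-6.2, 20.6)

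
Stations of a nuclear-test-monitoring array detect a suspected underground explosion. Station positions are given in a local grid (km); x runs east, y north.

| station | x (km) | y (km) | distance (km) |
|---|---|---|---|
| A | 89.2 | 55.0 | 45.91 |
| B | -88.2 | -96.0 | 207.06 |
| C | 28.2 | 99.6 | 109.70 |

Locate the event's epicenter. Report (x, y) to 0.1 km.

Circle about each station: (x − 89.2)² + (y − 55.0)² = 45.91²; (x + 88.2)² + (y + 96.0)² = 207.06²; (x − 28.2)² + (y − 99.6)² = 109.70².
Subtracting the A equation from the B and C equations removes the quadratic terms:
-354.8 x − 302.0 y = -34752.52
-122.0 x + 89.2 y = -10192.60
Solving the 2×2 system: x ≈ 90.2, y ≈ 9.1 km.
Check against A (with the unrounded x, y): √((x − 89.2)²+(y − 55.0)²) = 45.91 ≈ 45.91 km. ✓

90.2 km east, 9.1 km north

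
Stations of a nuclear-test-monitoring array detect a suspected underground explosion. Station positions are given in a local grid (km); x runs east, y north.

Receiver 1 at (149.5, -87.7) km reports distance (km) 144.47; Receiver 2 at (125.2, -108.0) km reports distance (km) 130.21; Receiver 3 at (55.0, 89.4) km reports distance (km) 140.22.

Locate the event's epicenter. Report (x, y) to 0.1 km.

11.8 km east, -44.0 km north

Circle about each station: (x − 149.5)² + (y + 87.7)² = 144.47²; (x − 125.2)² + (y + 108.0)² = 130.21²; (x − 55.0)² + (y − 89.4)² = 140.22².
Subtracting the Receiver 1 equation from the Receiver 2 and Receiver 3 equations removes the quadratic terms:
-48.6 x − 40.6 y = 1214.44
-189.0 x + 354.2 y = -17814.25
Solving the 2×2 system: x ≈ 11.8, y ≈ -44.0 km.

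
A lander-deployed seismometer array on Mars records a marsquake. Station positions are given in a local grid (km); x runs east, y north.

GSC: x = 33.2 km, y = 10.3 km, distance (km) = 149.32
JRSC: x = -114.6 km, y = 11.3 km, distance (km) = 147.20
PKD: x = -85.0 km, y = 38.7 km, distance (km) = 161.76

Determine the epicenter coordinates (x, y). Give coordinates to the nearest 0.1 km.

Circle about each station: (x − 33.2)² + (y − 10.3)² = 149.32²; (x + 114.6)² + (y − 11.3)² = 147.20²; (x + 85.0)² + (y − 38.7)² = 161.76².
Subtracting the GSC equation from the JRSC and PKD equations removes the quadratic terms:
-295.6 x + 2.0 y = 12681.14
-236.4 x + 56.8 y = 3644.52
Solving the 2×2 system: x ≈ -43.7, y ≈ -117.7 km.
Check against GSC (with the unrounded x, y): √((x − 33.2)²+(y − 10.3)²) = 149.32 ≈ 149.32 km. ✓

x ≈ -43.7 km, y ≈ -117.7 km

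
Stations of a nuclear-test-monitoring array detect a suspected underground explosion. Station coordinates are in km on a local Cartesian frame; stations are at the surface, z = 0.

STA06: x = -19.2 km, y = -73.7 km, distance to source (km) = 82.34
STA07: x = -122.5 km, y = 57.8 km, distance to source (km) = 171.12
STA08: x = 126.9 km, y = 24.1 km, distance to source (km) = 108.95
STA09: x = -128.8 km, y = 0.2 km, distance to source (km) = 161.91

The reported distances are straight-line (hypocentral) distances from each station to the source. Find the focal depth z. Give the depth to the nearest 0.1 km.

Each station gives a sphere (x−x_i)² + (y−y_i)² + z² = d_i² (stations at z=0).
Subtracting the STA06 sphere from STA07 and STA08: z² cancels, leaving linear equations in x and y:
-206.6 x + 263.0 y = -9955.42
292.2 x + 195.6 y = 5793.86
Solving: x ≈ 29.602, y ≈ -14.600 km (keep extra digits for the depth step; rounded: 29.6, -14.6).
Then from the STA06 sphere: z² = 82.34² − (x + 19.2)² − (y + 73.7)² with x = 29.602, y = -14.600, so z ≈ 30.090 ≈ 30.1 km.

depth ≈ 30.1 km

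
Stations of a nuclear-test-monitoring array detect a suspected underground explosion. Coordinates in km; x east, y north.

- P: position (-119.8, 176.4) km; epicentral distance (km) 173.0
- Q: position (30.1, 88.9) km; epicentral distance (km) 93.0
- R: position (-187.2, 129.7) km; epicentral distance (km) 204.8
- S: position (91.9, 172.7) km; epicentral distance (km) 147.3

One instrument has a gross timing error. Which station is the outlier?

Solve using three stations at a time. Using P, R, S (subtract circle equations pairwise → linear system) gives (x, y) ≈ (3.4, 55.2).
Distances from that point to each station vs reported:
  P: calculated 172.8 vs reported 173.0 → residual 0.2 km
  Q: calculated 43.0 vs reported 93.0 → residual 50.0 km
  R: calculated 204.6 vs reported 204.8 → residual 0.2 km
  S: calculated 147.1 vs reported 147.3 → residual 0.2 km
P, R, S are mutually consistent (residuals ≈ 0); Q is off by 50.0 km.

Q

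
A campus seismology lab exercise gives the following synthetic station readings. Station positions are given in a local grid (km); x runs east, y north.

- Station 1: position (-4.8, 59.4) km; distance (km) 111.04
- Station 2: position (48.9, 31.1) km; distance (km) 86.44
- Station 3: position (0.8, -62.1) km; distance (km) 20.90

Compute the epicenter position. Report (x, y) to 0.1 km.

Circle about each station: (x + 4.8)² + (y − 59.4)² = 111.04²; (x − 48.9)² + (y − 31.1)² = 86.44²; (x − 0.8)² + (y + 62.1)² = 20.90².
Subtracting the Station 1 equation from the Station 2 and Station 3 equations removes the quadratic terms:
107.4 x − 56.6 y = 4665.03
11.2 x − 243.0 y = 12198.72
Solving the 2×2 system: x ≈ 17.4, y ≈ -49.4 km.

(17.4, -49.4)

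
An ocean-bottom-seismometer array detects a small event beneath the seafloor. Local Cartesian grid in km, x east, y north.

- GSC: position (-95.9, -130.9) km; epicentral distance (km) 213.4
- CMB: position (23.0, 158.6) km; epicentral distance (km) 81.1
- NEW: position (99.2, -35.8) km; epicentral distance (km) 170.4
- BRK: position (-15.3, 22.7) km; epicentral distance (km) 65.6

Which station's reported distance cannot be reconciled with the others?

GSC

Solve using three stations at a time. Using CMB, NEW, BRK (subtract circle equations pairwise → linear system) gives (x, y) ≈ (-17.6, 88.3).
Distances from that point to each station vs reported:
  GSC: calculated 232.8 vs reported 213.4 → residual 19.4 km
  CMB: calculated 81.2 vs reported 81.1 → residual 0.1 km
  NEW: calculated 170.4 vs reported 170.4 → residual 0.0 km
  BRK: calculated 65.7 vs reported 65.6 → residual 0.1 km
CMB, NEW, BRK are mutually consistent (residuals ≈ 0); GSC is off by 19.4 km.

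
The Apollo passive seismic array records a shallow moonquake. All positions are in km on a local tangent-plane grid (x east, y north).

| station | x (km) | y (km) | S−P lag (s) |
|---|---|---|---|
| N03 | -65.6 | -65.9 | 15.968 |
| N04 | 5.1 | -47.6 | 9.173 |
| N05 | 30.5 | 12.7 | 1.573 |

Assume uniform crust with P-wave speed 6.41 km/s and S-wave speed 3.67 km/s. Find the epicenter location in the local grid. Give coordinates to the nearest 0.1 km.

Distance from S−P lag: d = Δt · v_P v_S / (v_P − v_S) = Δt · (6.41·3.67)/(6.41−3.67) ≈ 8.5857·Δt.
So d_N03 = 137.10, d_N04 = 78.76, d_N05 = 13.51 km.
Circle about each station: (x + 65.6)² + (y + 65.9)² = 137.10²; (x − 5.1)² + (y + 47.6)² = 78.76²; (x − 30.5)² + (y − 12.7)² = 13.51².
Subtracting the N03 equation from the N04 and N05 equations removes the quadratic terms:
141.4 x + 36.6 y = 6238.87
192.2 x + 157.2 y = 11059.26
Solving the 2×2 system: x ≈ 37.9, y ≈ 24.0 km.

(37.9, 24.0)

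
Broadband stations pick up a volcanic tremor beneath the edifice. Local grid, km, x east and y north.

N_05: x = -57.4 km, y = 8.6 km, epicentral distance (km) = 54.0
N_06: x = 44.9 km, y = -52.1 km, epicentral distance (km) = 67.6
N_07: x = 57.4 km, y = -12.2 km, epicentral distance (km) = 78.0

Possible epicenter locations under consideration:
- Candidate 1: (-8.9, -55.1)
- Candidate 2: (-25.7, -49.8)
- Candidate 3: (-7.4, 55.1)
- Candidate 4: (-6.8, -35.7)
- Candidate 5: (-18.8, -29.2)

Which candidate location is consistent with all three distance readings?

Candidate 5

For each candidate, compare |candidate − station| to the reported distance:
Candidate 1: residuals N_05 26.1, N_06 13.7, N_07 1.0 → max 26.1 km
Candidate 2: residuals N_05 12.4, N_06 3.0, N_07 13.2 → max 13.2 km
Candidate 3: residuals N_05 14.3, N_06 51.7, N_07 15.4 → max 51.7 km
Candidate 4: residuals N_05 13.3, N_06 13.4, N_07 9.6 → max 13.4 km
Candidate 5: residuals N_05 0.0, N_06 0.1, N_07 0.1 → max 0.1 km
Only Candidate 5 has all residuals ≈ 0.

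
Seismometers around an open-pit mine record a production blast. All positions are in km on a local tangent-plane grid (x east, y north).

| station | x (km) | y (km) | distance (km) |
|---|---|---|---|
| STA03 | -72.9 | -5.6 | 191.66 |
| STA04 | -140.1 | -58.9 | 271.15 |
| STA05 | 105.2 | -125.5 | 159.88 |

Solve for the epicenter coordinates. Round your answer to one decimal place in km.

Circle about each station: (x + 72.9)² + (y + 5.6)² = 191.66²; (x + 140.1)² + (y + 58.9)² = 271.15²; (x − 105.2)² + (y + 125.5)² = 159.88².
Subtracting pairs of circle equations eliminates x²+y² and gives linear equations (the radical axes):
-134.4 x − 106.6 y = -19037.32
356.2 x − 239.8 y = 32643.46
Solving the 2×2 system: x ≈ 114.6, y ≈ 34.1 km.
Check against STA03 (with the unrounded x, y): √((x + 72.9)²+(y + 5.6)²) = 191.66 ≈ 191.66 km. ✓

114.6 km east, 34.1 km north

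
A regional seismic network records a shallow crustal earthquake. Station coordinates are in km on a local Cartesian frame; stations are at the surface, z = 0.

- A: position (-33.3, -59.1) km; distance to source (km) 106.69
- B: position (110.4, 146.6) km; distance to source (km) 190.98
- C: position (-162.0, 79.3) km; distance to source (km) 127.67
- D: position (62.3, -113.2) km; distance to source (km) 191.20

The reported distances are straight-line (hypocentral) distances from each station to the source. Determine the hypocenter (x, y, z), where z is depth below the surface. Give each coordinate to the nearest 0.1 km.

x ≈ -45.1 km, y ≈ 41.2 km, depth ≈ 34.4 km

Each station gives a sphere (x−x_i)² + (y−y_i)² + z² = d_i² (stations at z=0).
Subtracting the A sphere from B and C: z² cancels, leaving linear equations in x and y:
287.4 x + 411.4 y = 3987.42
-257.4 x + 276.8 y = 23013.92
Solving: x ≈ -45.103, y ≈ 41.201 km (keep extra digits for the depth step; rounded: -45.1, 41.2).
Then from the A sphere: z² = 106.69² − (x + 33.3)² − (y + 59.1)² with x = -45.103, y = 41.201, so z ≈ 34.397 ≈ 34.4 km.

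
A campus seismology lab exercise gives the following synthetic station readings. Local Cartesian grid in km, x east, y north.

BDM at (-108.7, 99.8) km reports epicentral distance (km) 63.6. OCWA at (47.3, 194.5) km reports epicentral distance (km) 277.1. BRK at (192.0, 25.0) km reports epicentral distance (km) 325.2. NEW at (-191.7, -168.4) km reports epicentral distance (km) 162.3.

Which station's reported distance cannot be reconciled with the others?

BDM

Solve using three stations at a time. Using OCWA, BRK, NEW (subtract circle equations pairwise → linear system) gives (x, y) ≈ (-130.3, -18.2).
Distances from that point to each station vs reported:
  BDM: calculated 119.9 vs reported 63.6 → residual 56.3 km
  OCWA: calculated 277.1 vs reported 277.1 → residual 0.0 km
  BRK: calculated 325.2 vs reported 325.2 → residual 0.0 km
  NEW: calculated 162.3 vs reported 162.3 → residual 0.0 km
OCWA, BRK, NEW are mutually consistent (residuals ≈ 0); BDM is off by 56.3 km.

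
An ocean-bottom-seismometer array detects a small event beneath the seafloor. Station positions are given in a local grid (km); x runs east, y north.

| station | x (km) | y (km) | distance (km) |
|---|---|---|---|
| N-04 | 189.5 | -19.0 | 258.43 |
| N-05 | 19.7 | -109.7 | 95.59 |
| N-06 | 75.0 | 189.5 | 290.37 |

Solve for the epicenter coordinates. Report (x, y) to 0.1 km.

Circle about each station: (x − 189.5)² + (y + 19.0)² = 258.43²; (x − 19.7)² + (y + 109.7)² = 95.59²; (x − 75.0)² + (y − 189.5)² = 290.37².
Subtracting the N-04 equation from the N-05 and N-06 equations removes the quadratic terms:
-339.6 x − 181.4 y = 33799.55
-229.0 x + 417.0 y = -12264.67
Solving the 2×2 system: x ≈ -64.8, y ≈ -65.0 km.

x ≈ -64.8 km, y ≈ -65.0 km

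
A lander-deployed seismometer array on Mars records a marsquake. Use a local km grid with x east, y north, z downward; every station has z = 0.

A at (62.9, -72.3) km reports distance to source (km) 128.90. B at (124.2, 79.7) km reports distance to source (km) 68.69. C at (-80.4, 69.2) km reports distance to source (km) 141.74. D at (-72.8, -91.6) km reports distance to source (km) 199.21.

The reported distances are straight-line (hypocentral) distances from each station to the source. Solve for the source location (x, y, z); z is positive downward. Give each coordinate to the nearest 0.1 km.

Each station gives a sphere (x−x_i)² + (y−y_i)² + z² = d_i² (stations at z=0).
Subtracting the A sphere from B and C: z² cancels, leaving linear equations in x and y:
122.6 x + 304.0 y = 24490.92
-286.6 x + 283.0 y = -1405.92
Solving: x ≈ 60.402, y ≈ 56.203 km (keep extra digits for the depth step; rounded: 60.4, 56.2).
Then from the A sphere: z² = 128.90² − (x − 62.9)² − (y + 72.3)² with x = 60.402, y = 56.203, so z ≈ 9.795 ≈ 9.8 km.

(60.4, 56.2, 9.8)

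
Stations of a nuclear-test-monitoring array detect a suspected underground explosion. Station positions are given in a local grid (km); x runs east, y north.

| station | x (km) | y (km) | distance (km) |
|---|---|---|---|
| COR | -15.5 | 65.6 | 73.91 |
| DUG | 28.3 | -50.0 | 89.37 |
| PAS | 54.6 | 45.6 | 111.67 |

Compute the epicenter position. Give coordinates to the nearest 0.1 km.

-46.7 km east, -1.4 km north

Circle about each station: (x + 15.5)² + (y − 65.6)² = 73.91²; (x − 28.3)² + (y + 50.0)² = 89.37²; (x − 54.6)² + (y − 45.6)² = 111.67².
Subtracting the COR equation from the DUG and PAS equations removes the quadratic terms:
87.6 x − 231.2 y = -3767.03
140.2 x − 40.0 y = -6490.59
Solving the 2×2 system: x ≈ -46.7, y ≈ -1.4 km.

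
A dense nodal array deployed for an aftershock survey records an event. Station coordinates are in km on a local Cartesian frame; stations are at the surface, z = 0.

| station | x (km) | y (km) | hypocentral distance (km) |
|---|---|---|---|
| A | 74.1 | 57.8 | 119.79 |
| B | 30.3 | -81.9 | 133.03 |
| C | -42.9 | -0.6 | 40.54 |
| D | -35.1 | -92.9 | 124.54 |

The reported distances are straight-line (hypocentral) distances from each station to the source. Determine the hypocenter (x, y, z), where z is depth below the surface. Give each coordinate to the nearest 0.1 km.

Each station gives a sphere (x−x_i)² + (y−y_i)² + z² = d_i² (stations at z=0).
Subtracting the A sphere from B and C: z² cancels, leaving linear equations in x and y:
-87.6 x − 279.4 y = -4553.29
-234.0 x − 116.8 y = 5715.27
Solving: x ≈ -38.599, y ≈ 28.399 km (keep extra digits for the depth step; rounded: -38.6, 28.4).
Then from the A sphere: z² = 119.79² − (x − 74.1)² − (y − 57.8)² with x = -38.599, y = 28.399, so z ≈ 28.003 ≈ 28.0 km.

x ≈ -38.6 km, y ≈ 28.4 km, depth ≈ 28.0 km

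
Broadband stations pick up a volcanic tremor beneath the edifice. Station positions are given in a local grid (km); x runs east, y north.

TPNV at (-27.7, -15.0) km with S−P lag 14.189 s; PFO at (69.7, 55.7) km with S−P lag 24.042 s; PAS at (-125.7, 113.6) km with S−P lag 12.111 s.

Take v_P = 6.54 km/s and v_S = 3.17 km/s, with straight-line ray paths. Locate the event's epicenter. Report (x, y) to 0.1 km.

Distance from S−P lag: d = Δt · v_P v_S / (v_P − v_S) = Δt · (6.54·3.17)/(6.54−3.17) ≈ 6.1519·Δt.
So d_TPNV = 87.29, d_PFO = 147.90, d_PAS = 74.51 km.
Circle about each station: (x + 27.7)² + (y + 15.0)² = 87.29²; (x − 69.7)² + (y − 55.7)² = 147.90²; (x + 125.7)² + (y − 113.6)² = 74.51².
Subtracting pairs of circle equations eliminates x²+y² and gives linear equations (the radical axes):
194.8 x + 141.4 y = -7286.58
-196.0 x + 257.2 y = 29780.96
Solving the 2×2 system: x ≈ -78.2, y ≈ 56.2 km.

(-78.2, 56.2)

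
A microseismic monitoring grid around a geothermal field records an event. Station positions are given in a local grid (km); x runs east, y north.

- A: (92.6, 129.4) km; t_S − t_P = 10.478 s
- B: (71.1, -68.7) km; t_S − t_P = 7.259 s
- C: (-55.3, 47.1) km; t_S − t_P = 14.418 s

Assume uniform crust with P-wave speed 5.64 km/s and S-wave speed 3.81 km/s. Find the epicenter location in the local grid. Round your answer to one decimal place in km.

Distance from S−P lag: d = Δt · v_P v_S / (v_P − v_S) = Δt · (5.64·3.81)/(5.64−3.81) ≈ 11.7423·Δt.
So d_A = 123.04, d_B = 85.24, d_C = 169.30 km.
Circle about each station: (x − 92.6)² + (y − 129.4)² = 123.04²; (x − 71.1)² + (y + 68.7)² = 85.24²; (x + 55.3)² + (y − 47.1)² = 169.30².
Subtracting the A equation from the B and C equations removes the quadratic terms:
-43.0 x − 396.2 y = -7671.24
-295.8 x − 164.6 y = -33566.27
Solving the 2×2 system: x ≈ 109.3, y ≈ 7.5 km.

x ≈ 109.3 km, y ≈ 7.5 km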